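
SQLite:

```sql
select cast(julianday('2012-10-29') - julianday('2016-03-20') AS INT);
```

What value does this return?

-1238

2 days remain in October 2012 after the 29th (31 − 29).
Full months from November 2012 through February 2016 contribute their day counts.
Then 20 days into March 2016.
Total: 2 + 30 + 31 + 31 + 28 + 31 + 30 + 31 + 30 + 31 + 31 + 30 + 31 + 30 + 31 + 31 + 28 + 31 + 30 + 31 + 30 + 31 + 31 + 30 + 31 + 30 + 31 + 31 + 28 + 31 + 30 + 31 + 30 + 31 + 31 + 30 + 31 + 30 + 31 + 31 + 29 + 20 = 1238.
The subtraction is earlier − later, so the result is −1238 → -1238.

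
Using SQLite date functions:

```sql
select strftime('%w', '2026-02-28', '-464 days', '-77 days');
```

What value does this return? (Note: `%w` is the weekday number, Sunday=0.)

4

First apply '-464 days', '-77 days': 2026-02-28 → 2024-09-05.
2024-09-05 is a Thursday; with Sunday=0 that is 4.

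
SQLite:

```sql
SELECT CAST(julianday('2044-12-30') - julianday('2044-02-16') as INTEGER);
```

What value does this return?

13 days remain in February 2044 after the 16th (29 − 16).
Full months from March 2044 through November 2044 contribute their day counts.
Then 30 days into December 2044.
Total: 13 + 31 + 30 + 31 + 30 + 31 + 31 + 30 + 31 + 30 + 30 = 318.

318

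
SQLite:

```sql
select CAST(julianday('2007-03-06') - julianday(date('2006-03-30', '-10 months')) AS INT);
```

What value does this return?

645

Adding -10 months to 2006-03-30 gives 2005-05-30.
1 day remains in May 2005 after the 30th (31 − 30).
Full months from June 2005 through February 2007 contribute their day counts.
Then 6 days into March 2007.
Total: 1 + 30 + 31 + 31 + 30 + 31 + 30 + 31 + 31 + 28 + 31 + 30 + 31 + 30 + 31 + 31 + 30 + 31 + 30 + 31 + 31 + 28 + 6 = 645.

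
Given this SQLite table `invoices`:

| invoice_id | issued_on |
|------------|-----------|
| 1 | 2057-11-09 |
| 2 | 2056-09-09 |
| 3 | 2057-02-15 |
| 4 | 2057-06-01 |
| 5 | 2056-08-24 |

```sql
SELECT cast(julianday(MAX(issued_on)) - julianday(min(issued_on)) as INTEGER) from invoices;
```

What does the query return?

MIN = 2056-08-24, MAX = 2057-11-09.
7 days remain in August 2056 after the 24th (31 − 24).
Full months from September 2056 through October 2057 contribute their day counts.
Then 9 days into November 2057.
Total: 7 + 30 + 31 + 30 + 31 + 31 + 28 + 31 + 30 + 31 + 30 + 31 + 31 + 30 + 31 + 9 = 442.

442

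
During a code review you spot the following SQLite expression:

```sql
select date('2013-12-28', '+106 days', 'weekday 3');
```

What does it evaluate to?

2014-04-16

Applying '+106 days' to 2013-12-28: counting 106 days forward gives 2014-04-13.
`weekday 3` advances to the next Wednesday; 2014-04-13 is a Sunday, so it moves forward to 2014-04-16.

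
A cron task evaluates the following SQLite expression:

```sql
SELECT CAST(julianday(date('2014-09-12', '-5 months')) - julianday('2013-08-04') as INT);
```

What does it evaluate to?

Adding -5 months to 2014-09-12 gives 2014-04-12.
27 days remain in August 2013 after the 4th (31 − 4).
Full months from September 2013 through March 2014 contribute their day counts.
Then 12 days into April 2014.
Total: 27 + 30 + 31 + 30 + 31 + 31 + 28 + 31 + 12 = 251.

251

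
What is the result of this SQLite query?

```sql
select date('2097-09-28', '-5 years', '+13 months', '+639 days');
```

2095-07-29

Adding -5 years to 2097-09-28 gives 2092-09-28.
Adding +13 months to 2092-09-28 gives 2093-10-28.
Applying '+639 days' to 2093-10-28: counting 639 days forward gives 2095-07-29.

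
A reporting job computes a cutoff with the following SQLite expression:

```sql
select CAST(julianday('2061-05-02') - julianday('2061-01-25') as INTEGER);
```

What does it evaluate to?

6 days remain in January 2061 after the 25th (31 − 25).
February 2061: 28 days.
March 2061: 31 days.
April 2061: 30 days.
Then 2 days into May 2061.
Total: 6 + 28 + 31 + 30 + 2 = 97.

97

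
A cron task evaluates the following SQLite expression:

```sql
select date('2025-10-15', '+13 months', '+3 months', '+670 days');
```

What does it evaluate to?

2028-12-16

Adding +13 months to 2025-10-15 gives 2026-11-15.
Adding +3 months to 2026-11-15 gives 2027-02-15.
Applying '+670 days' to 2027-02-15: counting 670 days forward gives 2028-12-16.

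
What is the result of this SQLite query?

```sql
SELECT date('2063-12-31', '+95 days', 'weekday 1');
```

Applying '+95 days' to 2063-12-31: counting 95 days forward gives 2064-04-04.
`weekday 1` advances to the next Monday; 2064-04-04 is a Friday, so it moves forward to 2064-04-07.

2064-04-07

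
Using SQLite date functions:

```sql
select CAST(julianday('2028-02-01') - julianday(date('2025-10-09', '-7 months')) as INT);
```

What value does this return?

1059

Adding -7 months to 2025-10-09 gives 2025-03-09.
22 days remain in March 2025 after the 9th (31 − 9).
Full months from April 2025 through January 2028 contribute their day counts.
Then 1 day into February 2028.
Total: 22 + 30 + 31 + 30 + 31 + 31 + 30 + 31 + 30 + 31 + 31 + 28 + 31 + 30 + 31 + 30 + 31 + 31 + 30 + 31 + 30 + 31 + 31 + 28 + 31 + 30 + 31 + 30 + 31 + 31 + 30 + 31 + 30 + 31 + 31 + 1 = 1059.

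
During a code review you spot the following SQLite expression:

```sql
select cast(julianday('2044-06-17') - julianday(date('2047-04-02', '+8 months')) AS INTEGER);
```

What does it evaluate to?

Adding +8 months to 2047-04-02 gives 2047-12-02.
13 days remain in June 2044 after the 17th (30 − 17).
Full months from July 2044 through November 2047 contribute their day counts.
Then 2 days into December 2047.
Total: 13 + 31 + 31 + 30 + 31 + 30 + 31 + 31 + 28 + 31 + 30 + 31 + 30 + 31 + 31 + 30 + 31 + 30 + 31 + 31 + 28 + 31 + 30 + 31 + 30 + 31 + 31 + 30 + 31 + 30 + 31 + 31 + 28 + 31 + 30 + 31 + 30 + 31 + 31 + 30 + 31 + 30 + 2 = 1263.
The subtraction is earlier − later, so the result is −1263 → -1263.

-1263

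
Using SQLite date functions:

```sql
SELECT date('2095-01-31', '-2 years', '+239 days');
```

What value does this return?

2093-09-27

Adding -2 years to 2095-01-31 gives 2093-01-31.
Applying '+239 days' to 2093-01-31: counting 239 days forward gives 2093-09-27.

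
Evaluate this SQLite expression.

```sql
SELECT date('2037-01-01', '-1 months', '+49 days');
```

Adding -1 month to 2037-01-01 gives 2036-12-01.
Applying '+49 days' to 2036-12-01: counting 49 days forward gives 2037-01-19.

2037-01-19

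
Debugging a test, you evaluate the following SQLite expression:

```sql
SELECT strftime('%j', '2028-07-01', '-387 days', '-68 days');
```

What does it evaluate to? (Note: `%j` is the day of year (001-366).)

First apply '-387 days', '-68 days': 2028-07-01 → 2027-04-03.
Day-of-year for 2027-04-03: days since 2027-01-01 inclusive = 93, zero-padded to 093.

093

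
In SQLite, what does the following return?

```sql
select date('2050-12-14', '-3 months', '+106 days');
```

Adding -3 months to 2050-12-14 gives 2050-09-14.
Applying '+106 days' to 2050-09-14: counting 106 days forward gives 2050-12-29.

2050-12-29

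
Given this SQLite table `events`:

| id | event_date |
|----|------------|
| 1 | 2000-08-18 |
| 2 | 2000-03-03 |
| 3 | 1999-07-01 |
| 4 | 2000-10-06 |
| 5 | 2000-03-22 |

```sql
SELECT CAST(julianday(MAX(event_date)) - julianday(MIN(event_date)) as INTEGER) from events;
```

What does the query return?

463

MIN = 1999-07-01, MAX = 2000-10-06.
30 days remain in July 1999 after the 1st (31 − 1).
Full months from August 1999 through September 2000 contribute their day counts.
Then 6 days into October 2000.
Total: 30 + 31 + 30 + 31 + 30 + 31 + 31 + 29 + 31 + 30 + 31 + 30 + 31 + 31 + 30 + 6 = 463.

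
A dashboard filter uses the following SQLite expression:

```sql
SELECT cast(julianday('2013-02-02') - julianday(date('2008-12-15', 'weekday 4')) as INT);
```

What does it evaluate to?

`weekday 4` advances to the next Thursday; 2008-12-15 is a Monday, so it moves forward to 2008-12-18.
13 days remain in December 2008 after the 18th (31 − 18).
Full months from January 2009 through January 2013 contribute their day counts.
Then 2 days into February 2013.
Total: 13 + 31 + 28 + 31 + 30 + 31 + 30 + 31 + 31 + 30 + 31 + 30 + 31 + 31 + 28 + 31 + 30 + 31 + 30 + 31 + 31 + 30 + 31 + 30 + 31 + 31 + 28 + 31 + 30 + 31 + 30 + 31 + 31 + 30 + 31 + 30 + 31 + 31 + 29 + 31 + 30 + 31 + 30 + 31 + 31 + 30 + 31 + 30 + 31 + 31 + 2 = 1507.

1507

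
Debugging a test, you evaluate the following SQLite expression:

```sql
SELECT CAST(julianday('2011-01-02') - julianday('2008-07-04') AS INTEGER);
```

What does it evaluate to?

27 days remain in July 2008 after the 4th (31 − 4).
Full months from August 2008 through December 2010 contribute their day counts.
Then 2 days into January 2011.
Total: 27 + 31 + 30 + 31 + 30 + 31 + 31 + 28 + 31 + 30 + 31 + 30 + 31 + 31 + 30 + 31 + 30 + 31 + 31 + 28 + 31 + 30 + 31 + 30 + 31 + 31 + 30 + 31 + 30 + 31 + 2 = 912.

912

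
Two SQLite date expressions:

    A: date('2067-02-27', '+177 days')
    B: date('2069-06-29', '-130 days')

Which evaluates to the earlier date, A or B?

A = 2067-08-23.
B = 2069-02-19.
A is earlier.

A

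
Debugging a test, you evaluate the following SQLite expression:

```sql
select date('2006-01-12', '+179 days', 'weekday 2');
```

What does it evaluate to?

2006-07-11

Applying '+179 days' to 2006-01-12: counting 179 days forward gives 2006-07-10.
`weekday 2` advances to the next Tuesday; 2006-07-10 is a Monday, so it moves forward to 2006-07-11.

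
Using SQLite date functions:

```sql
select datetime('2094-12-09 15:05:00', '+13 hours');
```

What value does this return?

+13 hours from 2094-12-09 15:05:00 is 2094-12-10 04:05:00 (crosses midnight).

2094-12-10 04:05:00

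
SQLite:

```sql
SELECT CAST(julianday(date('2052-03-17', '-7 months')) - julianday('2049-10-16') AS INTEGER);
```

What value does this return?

Adding -7 months to 2052-03-17 gives 2051-08-17.
15 days remain in October 2049 after the 16th (31 − 16).
Full months from November 2049 through July 2051 contribute their day counts.
Then 17 days into August 2051.
Total: 15 + 30 + 31 + 31 + 28 + 31 + 30 + 31 + 30 + 31 + 31 + 30 + 31 + 30 + 31 + 31 + 28 + 31 + 30 + 31 + 30 + 31 + 17 = 670.

670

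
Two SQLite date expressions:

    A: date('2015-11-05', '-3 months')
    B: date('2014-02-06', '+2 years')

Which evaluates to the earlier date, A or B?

A = 2015-08-05.
B = 2016-02-06.
A is earlier.

A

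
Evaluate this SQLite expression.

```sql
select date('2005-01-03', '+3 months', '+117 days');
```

2005-07-29

Adding +3 months to 2005-01-03 gives 2005-04-03.
Applying '+117 days' to 2005-04-03: counting 117 days forward gives 2005-07-29.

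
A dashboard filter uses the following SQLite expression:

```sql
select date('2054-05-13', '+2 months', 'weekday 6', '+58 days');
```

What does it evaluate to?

Adding +2 months to 2054-05-13 gives 2054-07-13.
`weekday 6` advances to the next Saturday; 2054-07-13 is a Monday, so it moves forward to 2054-07-18.
Applying '+58 days' to 2054-07-18: counting 58 days forward gives 2054-09-14.

2054-09-14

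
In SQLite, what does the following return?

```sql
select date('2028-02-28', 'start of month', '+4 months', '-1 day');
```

2028-05-31

`start of month` rewinds 2028-02-28 to 2028-02-01.
Adding +4 months to 2028-02-01 gives 2028-06-01.
Going back 1 day from 2028-06-01 reaches 2028-05-31 (last day of May, 31 days).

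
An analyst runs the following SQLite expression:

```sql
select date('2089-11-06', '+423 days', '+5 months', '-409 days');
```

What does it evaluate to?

Applying '+423 days' to 2089-11-06: counting 423 days forward gives 2091-01-03.
Adding +5 months to 2091-01-03 gives 2091-06-03.
Applying '-409 days' to 2091-06-03: counting 409 days back gives 2090-04-20.

2090-04-20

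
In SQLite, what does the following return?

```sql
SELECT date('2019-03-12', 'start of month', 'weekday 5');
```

2019-03-01

`start of month` rewinds 2019-03-12 to 2019-03-01.
`weekday 5` advances to the next Friday; 2019-03-01 is already a Friday, so it stays at 2019-03-01.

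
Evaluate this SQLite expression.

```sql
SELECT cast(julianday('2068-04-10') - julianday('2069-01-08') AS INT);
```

-273

20 days remain in April 2068 after the 10th (30 − 10).
Full months from May 2068 through December 2068 contribute their day counts.
Then 8 days into January 2069.
Total: 20 + 31 + 30 + 31 + 31 + 30 + 31 + 30 + 31 + 8 = 273.
The subtraction is earlier − later, so the result is −273 → -273.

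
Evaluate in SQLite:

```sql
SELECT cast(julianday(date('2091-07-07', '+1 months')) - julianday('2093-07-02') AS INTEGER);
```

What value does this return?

Adding +1 month to 2091-07-07 gives 2091-08-07.
24 days remain in August 2091 after the 7th (31 − 7).
Full months from September 2091 through June 2093 contribute their day counts.
Then 2 days into July 2093.
Total: 24 + 30 + 31 + 30 + 31 + 31 + 29 + 31 + 30 + 31 + 30 + 31 + 31 + 30 + 31 + 30 + 31 + 31 + 28 + 31 + 30 + 31 + 30 + 2 = 695.
The subtraction is earlier − later, so the result is −695 → -695.

-695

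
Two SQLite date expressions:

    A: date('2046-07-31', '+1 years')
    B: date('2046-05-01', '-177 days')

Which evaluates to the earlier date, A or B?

B

A = 2047-07-31.
B = 2045-11-05.
B is earlier.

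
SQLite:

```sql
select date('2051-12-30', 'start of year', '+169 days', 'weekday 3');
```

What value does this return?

2051-06-21

`start of year` rewinds 2051-12-30 to 2051-01-01.
Applying '+169 days' to 2051-01-01: counting 169 days forward gives 2051-06-19.
`weekday 3` advances to the next Wednesday; 2051-06-19 is a Monday, so it moves forward to 2051-06-21.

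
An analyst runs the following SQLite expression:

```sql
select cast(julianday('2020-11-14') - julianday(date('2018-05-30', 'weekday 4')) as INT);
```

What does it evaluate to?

898

`weekday 4` advances to the next Thursday; 2018-05-30 is a Wednesday, so it moves forward to 2018-05-31.
0 days remain in May 2018 after the 31st (31 − 31).
Full months from June 2018 through October 2020 contribute their day counts.
Then 14 days into November 2020.
Total: 0 + 30 + 31 + 31 + 30 + 31 + 30 + 31 + 31 + 28 + 31 + 30 + 31 + 30 + 31 + 31 + 30 + 31 + 30 + 31 + 31 + 29 + 31 + 30 + 31 + 30 + 31 + 31 + 30 + 31 + 14 = 898.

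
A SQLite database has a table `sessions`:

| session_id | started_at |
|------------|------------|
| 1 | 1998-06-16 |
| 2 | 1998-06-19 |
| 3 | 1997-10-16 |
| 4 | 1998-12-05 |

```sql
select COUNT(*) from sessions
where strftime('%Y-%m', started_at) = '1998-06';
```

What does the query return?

2

Rows with year-month 1998-06: 1998-06-16, 1998-06-19 → 2.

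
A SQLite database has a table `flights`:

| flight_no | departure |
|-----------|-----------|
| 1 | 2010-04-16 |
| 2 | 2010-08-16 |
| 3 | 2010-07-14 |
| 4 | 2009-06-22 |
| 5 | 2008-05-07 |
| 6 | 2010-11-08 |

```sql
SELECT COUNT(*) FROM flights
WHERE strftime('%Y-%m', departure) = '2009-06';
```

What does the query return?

1

Rows with year-month 2009-06: 2009-06-22 → 1.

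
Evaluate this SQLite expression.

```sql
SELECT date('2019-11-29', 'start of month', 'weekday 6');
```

`start of month` rewinds 2019-11-29 to 2019-11-01.
`weekday 6` advances to the next Saturday; 2019-11-01 is a Friday, so it moves forward to 2019-11-02.

2019-11-02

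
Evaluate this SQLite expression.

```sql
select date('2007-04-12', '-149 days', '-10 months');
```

2006-01-14

Applying '-149 days' to 2007-04-12: counting 149 days back gives 2006-11-14.
Adding -10 months to 2006-11-14 gives 2006-01-14.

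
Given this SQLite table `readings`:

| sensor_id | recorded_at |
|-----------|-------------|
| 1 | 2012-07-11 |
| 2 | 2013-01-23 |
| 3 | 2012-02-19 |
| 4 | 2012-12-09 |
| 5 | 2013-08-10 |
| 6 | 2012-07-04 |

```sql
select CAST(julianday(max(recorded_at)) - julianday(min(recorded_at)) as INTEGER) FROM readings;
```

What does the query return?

MIN = 2012-02-19, MAX = 2013-08-10.
10 days remain in February 2012 after the 19th (29 − 19).
Full months from March 2012 through July 2013 contribute their day counts.
Then 10 days into August 2013.
Total: 10 + 31 + 30 + 31 + 30 + 31 + 31 + 30 + 31 + 30 + 31 + 31 + 28 + 31 + 30 + 31 + 30 + 31 + 10 = 538.

538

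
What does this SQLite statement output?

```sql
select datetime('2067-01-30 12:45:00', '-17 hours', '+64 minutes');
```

2067-01-29 20:49:00

-17 hours from 2067-01-30 12:45:00 is 2067-01-29 19:45:00 (crosses midnight).
64 minutes = 1h 4m; +64 minutes from 2067-01-29 19:45:00 is 2067-01-29 20:49:00.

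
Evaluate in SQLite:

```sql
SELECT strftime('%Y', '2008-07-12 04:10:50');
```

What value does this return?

2008

`%Y` extracts the 4-digit year: 2008.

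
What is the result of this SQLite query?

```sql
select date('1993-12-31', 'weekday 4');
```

`weekday 4` advances to the next Thursday; 1993-12-31 is a Friday, so it moves forward to 1994-01-06.

1994-01-06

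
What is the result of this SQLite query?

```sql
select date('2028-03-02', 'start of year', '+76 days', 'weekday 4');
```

2028-03-23

`start of year` rewinds 2028-03-02 to 2028-01-01.
Applying '+76 days' to 2028-01-01: counting 76 days forward gives 2028-03-17.
`weekday 4` advances to the next Thursday; 2028-03-17 is a Friday, so it moves forward to 2028-03-23.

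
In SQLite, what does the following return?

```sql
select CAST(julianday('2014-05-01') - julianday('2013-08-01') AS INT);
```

30 days remain in August 2013 after the 1st (31 − 1).
Full months from September 2013 through April 2014 contribute their day counts.
Then 1 day into May 2014.
Total: 30 + 30 + 31 + 30 + 31 + 31 + 28 + 31 + 30 + 1 = 273.

273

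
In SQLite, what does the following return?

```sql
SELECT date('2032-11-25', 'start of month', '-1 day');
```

2032-10-31

`start of month` rewinds 2032-11-25 to 2032-11-01.
Going back 1 day from 2032-11-01 reaches 2032-10-31 (last day of October, 31 days).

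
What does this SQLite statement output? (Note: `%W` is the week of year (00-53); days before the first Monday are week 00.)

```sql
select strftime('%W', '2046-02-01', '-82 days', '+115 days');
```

First apply '-82 days', '+115 days': 2046-02-01 → 2046-03-06.
2046-03-06 is a Tuesday. SQLite's %W counts Mondays since the year started; the result is 10.

10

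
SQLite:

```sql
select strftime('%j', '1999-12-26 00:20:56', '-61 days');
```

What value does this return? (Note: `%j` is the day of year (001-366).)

299

First apply '-61 days': 1999-12-26 00:20:56 → 1999-10-26 00:20:56.
Day-of-year for 1999-10-26: days since 1999-01-01 inclusive = 299, zero-padded to 299.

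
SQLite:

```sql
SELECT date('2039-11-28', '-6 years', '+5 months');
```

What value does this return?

2034-04-28

Adding -6 years to 2039-11-28 gives 2033-11-28.
Adding +5 months to 2033-11-28 gives 2034-04-28.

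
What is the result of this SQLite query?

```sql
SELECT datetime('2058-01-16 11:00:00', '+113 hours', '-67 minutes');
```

+113 hours from 2058-01-16 11:00:00 is 2058-01-21 04:00:00 (crosses midnight).
67 minutes = 1h 7m; -67 minutes from 2058-01-21 04:00:00 is 2058-01-21 02:53:00.

2058-01-21 02:53:00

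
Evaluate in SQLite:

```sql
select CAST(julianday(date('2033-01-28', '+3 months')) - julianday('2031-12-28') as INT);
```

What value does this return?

487

Adding +3 months to 2033-01-28 gives 2033-04-28.
3 days remain in December 2031 after the 28th (31 − 28).
Full months from January 2032 through March 2033 contribute their day counts.
Then 28 days into April 2033.
Total: 3 + 31 + 29 + 31 + 30 + 31 + 30 + 31 + 31 + 30 + 31 + 30 + 31 + 31 + 28 + 31 + 28 = 487.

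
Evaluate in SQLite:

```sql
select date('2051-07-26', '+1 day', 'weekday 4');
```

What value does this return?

2051-07-27

Advancing 1 more day within July lands on 2051-07-27.
`weekday 4` advances to the next Thursday; 2051-07-27 is already a Thursday, so it stays at 2051-07-27.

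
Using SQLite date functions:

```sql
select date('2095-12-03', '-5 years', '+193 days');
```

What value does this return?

2091-06-14

Adding -5 years to 2095-12-03 gives 2090-12-03.
Applying '+193 days' to 2090-12-03: counting 193 days forward gives 2091-06-14.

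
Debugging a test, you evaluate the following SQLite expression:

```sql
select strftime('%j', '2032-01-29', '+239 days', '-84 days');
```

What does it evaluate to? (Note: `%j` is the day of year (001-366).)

First apply '+239 days', '-84 days': 2032-01-29 → 2032-07-02.
Day-of-year for 2032-07-02: days since 2032-01-01 inclusive = 184, zero-padded to 184.

184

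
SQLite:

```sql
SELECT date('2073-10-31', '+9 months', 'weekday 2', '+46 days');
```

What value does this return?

Adding +9 months to 2073-10-31 gives 2074-07-31.
`weekday 2` advances to the next Tuesday; 2074-07-31 is already a Tuesday, so it stays at 2074-07-31.
Applying '+46 days' to 2074-07-31: counting 46 days forward gives 2074-09-15.

2074-09-15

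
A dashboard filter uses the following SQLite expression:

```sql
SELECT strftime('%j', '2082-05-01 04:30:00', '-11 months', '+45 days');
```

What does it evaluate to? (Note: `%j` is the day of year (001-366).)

197

First apply '-11 months', '+45 days': 2082-05-01 04:30:00 → 2081-07-16 04:30:00.
Day-of-year for 2081-07-16: days since 2081-01-01 inclusive = 197, zero-padded to 197.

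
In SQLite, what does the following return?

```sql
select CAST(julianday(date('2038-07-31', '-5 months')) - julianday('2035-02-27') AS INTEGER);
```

1100

Adding -5 months to 2038-07-31 targets 2038-02-31. February 2038 has only 28 days, so SQLite normalizes the 3-day overflow forward to 2038-03-03.
1 day remains in February 2035 after the 27th (28 − 27).
Full months from March 2035 through February 2038 contribute their day counts.
Then 3 days into March 2038.
Total: 1 + 31 + 30 + 31 + 30 + 31 + 31 + 30 + 31 + 30 + 31 + 31 + 29 + 31 + 30 + 31 + 30 + 31 + 31 + 30 + 31 + 30 + 31 + 31 + 28 + 31 + 30 + 31 + 30 + 31 + 31 + 30 + 31 + 30 + 31 + 31 + 28 + 3 = 1100.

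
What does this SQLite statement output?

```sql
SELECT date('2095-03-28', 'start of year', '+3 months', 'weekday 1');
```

`start of year` rewinds 2095-03-28 to 2095-01-01.
Adding +3 months to 2095-01-01 gives 2095-04-01.
`weekday 1` advances to the next Monday; 2095-04-01 is a Friday, so it moves forward to 2095-04-04.

2095-04-04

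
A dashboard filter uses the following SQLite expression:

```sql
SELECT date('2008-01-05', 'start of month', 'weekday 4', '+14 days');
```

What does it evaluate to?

`start of month` rewinds 2008-01-05 to 2008-01-01.
`weekday 4` advances to the next Thursday; 2008-01-01 is a Tuesday, so it moves forward to 2008-01-03.
Advancing 14 more days within January lands on 2008-01-17.

2008-01-17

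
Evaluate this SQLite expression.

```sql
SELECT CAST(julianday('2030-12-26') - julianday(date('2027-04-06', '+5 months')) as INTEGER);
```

1207

Adding +5 months to 2027-04-06 gives 2027-09-06.
24 days remain in September 2027 after the 6th (30 − 6).
Full months from October 2027 through November 2030 contribute their day counts.
Then 26 days into December 2030.
Total: 24 + 31 + 30 + 31 + 31 + 29 + 31 + 30 + 31 + 30 + 31 + 31 + 30 + 31 + 30 + 31 + 31 + 28 + 31 + 30 + 31 + 30 + 31 + 31 + 30 + 31 + 30 + 31 + 31 + 28 + 31 + 30 + 31 + 30 + 31 + 31 + 30 + 31 + 30 + 26 = 1207.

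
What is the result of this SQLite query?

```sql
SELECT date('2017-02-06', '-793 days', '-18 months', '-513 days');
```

Applying '-793 days' to 2017-02-06: counting 793 days back gives 2014-12-06.
Adding -18 months to 2014-12-06 gives 2013-06-06.
Applying '-513 days' to 2013-06-06: counting 513 days back gives 2012-01-10.

2012-01-10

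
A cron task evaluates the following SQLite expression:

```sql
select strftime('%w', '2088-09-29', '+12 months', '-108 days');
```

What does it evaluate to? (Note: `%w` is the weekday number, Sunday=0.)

1

First apply '+12 months', '-108 days': 2088-09-29 → 2089-06-13.
2089-06-13 is a Monday; with Sunday=0 that is 1.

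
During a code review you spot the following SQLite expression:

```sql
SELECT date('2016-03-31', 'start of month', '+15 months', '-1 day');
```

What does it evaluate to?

2017-05-31

`start of month` rewinds 2016-03-31 to 2016-03-01.
Adding +15 months to 2016-03-01 gives 2017-06-01.
Going back 1 day from 2017-06-01 reaches 2017-05-31 (last day of May, 31 days).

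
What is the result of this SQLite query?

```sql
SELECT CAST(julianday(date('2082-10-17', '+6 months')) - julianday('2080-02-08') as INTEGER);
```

Adding +6 months to 2082-10-17 gives 2083-04-17.
21 days remain in February 2080 after the 8th (29 − 8).
Full months from March 2080 through March 2083 contribute their day counts.
Then 17 days into April 2083.
Total: 21 + 31 + 30 + 31 + 30 + 31 + 31 + 30 + 31 + 30 + 31 + 31 + 28 + 31 + 30 + 31 + 30 + 31 + 31 + 30 + 31 + 30 + 31 + 31 + 28 + 31 + 30 + 31 + 30 + 31 + 31 + 30 + 31 + 30 + 31 + 31 + 28 + 31 + 17 = 1164.

1164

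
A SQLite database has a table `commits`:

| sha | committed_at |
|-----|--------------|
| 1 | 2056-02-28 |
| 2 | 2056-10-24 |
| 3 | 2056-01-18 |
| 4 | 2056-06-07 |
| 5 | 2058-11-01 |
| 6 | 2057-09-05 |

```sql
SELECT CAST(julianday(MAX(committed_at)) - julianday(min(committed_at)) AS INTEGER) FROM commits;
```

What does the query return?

1018

MIN = 2056-01-18, MAX = 2058-11-01.
13 days remain in January 2056 after the 18th (31 − 18).
Full months from February 2056 through October 2058 contribute their day counts.
Then 1 day into November 2058.
Total: 13 + 29 + 31 + 30 + 31 + 30 + 31 + 31 + 30 + 31 + 30 + 31 + 31 + 28 + 31 + 30 + 31 + 30 + 31 + 31 + 30 + 31 + 30 + 31 + 31 + 28 + 31 + 30 + 31 + 30 + 31 + 31 + 30 + 31 + 1 = 1018.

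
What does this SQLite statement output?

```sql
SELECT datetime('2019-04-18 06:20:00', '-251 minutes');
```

251 minutes = 4h 11m; -251 minutes from 2019-04-18 06:20:00 is 2019-04-18 02:09:00.

2019-04-18 02:09:00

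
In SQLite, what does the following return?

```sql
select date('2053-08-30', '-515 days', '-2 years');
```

Applying '-515 days' to 2053-08-30: counting 515 days back gives 2052-04-02.
Adding -2 years to 2052-04-02 gives 2050-04-02.

2050-04-02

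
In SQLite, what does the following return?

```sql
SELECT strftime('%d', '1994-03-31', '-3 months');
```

First apply '-3 months': 1994-03-31 → 1993-12-31.
`%d` extracts the 2-digit day of month: 31.

31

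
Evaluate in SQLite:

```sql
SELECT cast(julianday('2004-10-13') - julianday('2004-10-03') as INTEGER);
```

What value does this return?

Both dates are in October 2004: 13 − 3 = 10.

10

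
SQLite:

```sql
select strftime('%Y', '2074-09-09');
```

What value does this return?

2074

`%Y` extracts the 4-digit year: 2074.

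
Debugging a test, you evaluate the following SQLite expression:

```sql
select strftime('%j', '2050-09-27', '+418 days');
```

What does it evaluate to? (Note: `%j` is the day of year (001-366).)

First apply '+418 days': 2050-09-27 → 2051-11-19.
Day-of-year for 2051-11-19: days since 2051-01-01 inclusive = 323, zero-padded to 323.

323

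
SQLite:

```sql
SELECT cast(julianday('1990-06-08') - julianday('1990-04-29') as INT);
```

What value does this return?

1 day remains in April 1990 after the 29th (30 − 29).
May 1990: 31 days.
Then 8 days into June 1990.
Total: 1 + 31 + 8 = 40.

40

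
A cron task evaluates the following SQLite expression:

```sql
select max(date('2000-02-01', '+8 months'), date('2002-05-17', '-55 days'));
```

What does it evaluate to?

2002-03-23

date('2000-02-01', '+8 months') → 2000-10-01.
date('2002-05-17', '-55 days') → 2002-03-23.
Later of the two is 2002-03-23.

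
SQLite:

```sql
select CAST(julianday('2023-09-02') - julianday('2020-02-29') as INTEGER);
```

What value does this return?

1281

0 days remain in February 2020 after the 29th (29 − 29).
Full months from March 2020 through August 2023 contribute their day counts.
Then 2 days into September 2023.
Total: 0 + 31 + 30 + 31 + 30 + 31 + 31 + 30 + 31 + 30 + 31 + 31 + 28 + 31 + 30 + 31 + 30 + 31 + 31 + 30 + 31 + 30 + 31 + 31 + 28 + 31 + 30 + 31 + 30 + 31 + 31 + 30 + 31 + 30 + 31 + 31 + 28 + 31 + 30 + 31 + 30 + 31 + 31 + 2 = 1281.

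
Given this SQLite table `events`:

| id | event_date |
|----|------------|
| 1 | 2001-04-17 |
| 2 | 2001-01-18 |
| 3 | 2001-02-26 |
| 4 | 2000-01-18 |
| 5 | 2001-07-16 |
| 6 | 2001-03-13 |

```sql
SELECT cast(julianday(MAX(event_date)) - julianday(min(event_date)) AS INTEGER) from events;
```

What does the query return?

MIN = 2000-01-18, MAX = 2001-07-16.
13 days remain in January 2000 after the 18th (31 − 18).
Full months from February 2000 through June 2001 contribute their day counts.
Then 16 days into July 2001.
Total: 13 + 29 + 31 + 30 + 31 + 30 + 31 + 31 + 30 + 31 + 30 + 31 + 31 + 28 + 31 + 30 + 31 + 30 + 16 = 545.

545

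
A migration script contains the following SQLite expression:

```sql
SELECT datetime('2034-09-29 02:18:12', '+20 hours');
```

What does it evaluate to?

+20 hours from 2034-09-29 02:18:12 is 2034-09-29 22:18:12.

2034-09-29 22:18:12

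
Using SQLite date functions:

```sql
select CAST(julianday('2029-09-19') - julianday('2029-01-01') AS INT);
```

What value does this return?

30 days remain in January 2029 after the 1st (31 − 1).
Full months from February 2029 through August 2029 contribute their day counts.
Then 19 days into September 2029.
Total: 30 + 28 + 31 + 30 + 31 + 30 + 31 + 31 + 19 = 261.

261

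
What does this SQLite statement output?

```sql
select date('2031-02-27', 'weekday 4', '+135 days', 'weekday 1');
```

`weekday 4` advances to the next Thursday; 2031-02-27 is already a Thursday, so it stays at 2031-02-27.
Applying '+135 days' to 2031-02-27: counting 135 days forward gives 2031-07-12.
`weekday 1` advances to the next Monday; 2031-07-12 is a Saturday, so it moves forward to 2031-07-14.

2031-07-14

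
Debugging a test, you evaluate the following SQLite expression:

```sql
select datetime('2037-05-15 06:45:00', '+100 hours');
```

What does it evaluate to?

+100 hours from 2037-05-15 06:45:00 is 2037-05-19 10:45:00 (crosses midnight).

2037-05-19 10:45:00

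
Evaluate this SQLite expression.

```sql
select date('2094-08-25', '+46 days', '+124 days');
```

2095-02-11

Applying '+46 days' to 2094-08-25: counting 46 days forward gives 2094-10-10.
Applying '+124 days' to 2094-10-10: counting 124 days forward gives 2095-02-11.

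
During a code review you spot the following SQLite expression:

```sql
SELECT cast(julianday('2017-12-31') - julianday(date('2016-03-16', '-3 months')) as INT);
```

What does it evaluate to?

Adding -3 months to 2016-03-16 gives 2015-12-16.
15 days remain in December 2015 after the 16th (31 − 16).
Full months from January 2016 through November 2017 contribute their day counts.
Then 31 days into December 2017.
Total: 15 + 31 + 29 + 31 + 30 + 31 + 30 + 31 + 31 + 30 + 31 + 30 + 31 + 31 + 28 + 31 + 30 + 31 + 30 + 31 + 31 + 30 + 31 + 30 + 31 = 746.

746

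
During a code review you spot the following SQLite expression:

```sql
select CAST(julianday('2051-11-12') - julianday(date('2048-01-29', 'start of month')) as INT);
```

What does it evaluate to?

`start of month` rewinds 2048-01-29 to 2048-01-01.
30 days remain in January 2048 after the 1st (31 − 1).
Full months from February 2048 through October 2051 contribute their day counts.
Then 12 days into November 2051.
Total: 30 + 29 + 31 + 30 + 31 + 30 + 31 + 31 + 30 + 31 + 30 + 31 + 31 + 28 + 31 + 30 + 31 + 30 + 31 + 31 + 30 + 31 + 30 + 31 + 31 + 28 + 31 + 30 + 31 + 30 + 31 + 31 + 30 + 31 + 30 + 31 + 31 + 28 + 31 + 30 + 31 + 30 + 31 + 31 + 30 + 31 + 12 = 1411.

1411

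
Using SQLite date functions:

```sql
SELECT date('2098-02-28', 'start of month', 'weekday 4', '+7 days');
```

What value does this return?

2098-02-13

`start of month` rewinds 2098-02-28 to 2098-02-01.
`weekday 4` advances to the next Thursday; 2098-02-01 is a Saturday, so it moves forward to 2098-02-06.
Advancing 7 more days within February lands on 2098-02-13.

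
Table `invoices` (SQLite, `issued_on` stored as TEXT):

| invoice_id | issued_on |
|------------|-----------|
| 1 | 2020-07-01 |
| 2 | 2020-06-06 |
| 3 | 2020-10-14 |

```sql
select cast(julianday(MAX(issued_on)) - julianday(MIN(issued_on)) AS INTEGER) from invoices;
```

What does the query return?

MIN = 2020-06-06, MAX = 2020-10-14.
24 days remain in June 2020 after the 6th (30 − 6).
July 2020: 31 days.
August 2020: 31 days.
September 2020: 30 days.
Then 14 days into October 2020.
Total: 24 + 31 + 31 + 30 + 14 = 130.

130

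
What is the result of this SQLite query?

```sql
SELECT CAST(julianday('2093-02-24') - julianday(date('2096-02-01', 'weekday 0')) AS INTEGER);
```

`weekday 0` advances to the next Sunday; 2096-02-01 is a Wednesday, so it moves forward to 2096-02-05.
4 days remain in February 2093 after the 24th (28 − 24).
Full months from March 2093 through January 2096 contribute their day counts.
Then 5 days into February 2096.
Total: 4 + 31 + 30 + 31 + 30 + 31 + 31 + 30 + 31 + 30 + 31 + 31 + 28 + 31 + 30 + 31 + 30 + 31 + 31 + 30 + 31 + 30 + 31 + 31 + 28 + 31 + 30 + 31 + 30 + 31 + 31 + 30 + 31 + 30 + 31 + 31 + 5 = 1076.
The subtraction is earlier − later, so the result is −1076 → -1076.

-1076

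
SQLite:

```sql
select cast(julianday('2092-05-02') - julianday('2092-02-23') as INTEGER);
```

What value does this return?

69

6 days remain in February 2092 after the 23rd (29 − 23).
March 2092: 31 days.
April 2092: 30 days.
Then 2 days into May 2092.
Total: 6 + 31 + 30 + 2 = 69.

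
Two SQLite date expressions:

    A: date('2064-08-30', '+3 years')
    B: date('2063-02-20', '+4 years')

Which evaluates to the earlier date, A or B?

B

A = 2067-08-30.
B = 2067-02-20.
B is earlier.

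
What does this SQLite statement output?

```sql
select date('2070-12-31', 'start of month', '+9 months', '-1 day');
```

`start of month` rewinds 2070-12-31 to 2070-12-01.
Adding +9 months to 2070-12-01 gives 2071-09-01.
Going back 1 day from 2071-09-01 reaches 2071-08-31 (last day of August, 31 days).

2071-08-31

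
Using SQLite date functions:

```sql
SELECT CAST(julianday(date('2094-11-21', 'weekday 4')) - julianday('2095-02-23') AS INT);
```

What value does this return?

`weekday 4` advances to the next Thursday; 2094-11-21 is a Sunday, so it moves forward to 2094-11-25.
5 days remain in November 2094 after the 25th (30 − 25).
December 2094: 31 days.
January 2095: 31 days.
Then 23 days into February 2095.
Total: 5 + 31 + 31 + 23 = 90.
The subtraction is earlier − later, so the result is −90 → -90.

-90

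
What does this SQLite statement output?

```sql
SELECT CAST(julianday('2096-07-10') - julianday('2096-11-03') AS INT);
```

-116

21 days remain in July 2096 after the 10th (31 − 10).
August 2096: 31 days.
September 2096: 30 days.
October 2096: 31 days.
Then 3 days into November 2096.
Total: 21 + 31 + 30 + 31 + 3 = 116.
The subtraction is earlier − later, so the result is −116 → -116.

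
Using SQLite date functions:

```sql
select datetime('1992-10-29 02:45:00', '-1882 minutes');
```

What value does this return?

1992-10-27 19:23:00

1882 minutes = 31h 22m; -1882 minutes from 1992-10-29 02:45:00 is 1992-10-27 19:23:00 (crosses midnight).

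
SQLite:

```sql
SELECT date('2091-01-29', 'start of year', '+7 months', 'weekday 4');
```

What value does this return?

`start of year` rewinds 2091-01-29 to 2091-01-01.
Adding +7 months to 2091-01-01 gives 2091-08-01.
`weekday 4` advances to the next Thursday; 2091-08-01 is a Wednesday, so it moves forward to 2091-08-02.

2091-08-02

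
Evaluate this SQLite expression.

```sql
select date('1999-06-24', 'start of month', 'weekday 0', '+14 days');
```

1999-06-20

`start of month` rewinds 1999-06-24 to 1999-06-01.
`weekday 0` advances to the next Sunday; 1999-06-01 is a Tuesday, so it moves forward to 1999-06-06.
Advancing 14 more days within June lands on 1999-06-20.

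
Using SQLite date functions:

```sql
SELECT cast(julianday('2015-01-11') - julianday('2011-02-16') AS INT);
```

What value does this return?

1425

12 days remain in February 2011 after the 16th (28 − 16).
Full months from March 2011 through December 2014 contribute their day counts.
Then 11 days into January 2015.
Total: 12 + 31 + 30 + 31 + 30 + 31 + 31 + 30 + 31 + 30 + 31 + 31 + 29 + 31 + 30 + 31 + 30 + 31 + 31 + 30 + 31 + 30 + 31 + 31 + 28 + 31 + 30 + 31 + 30 + 31 + 31 + 30 + 31 + 30 + 31 + 31 + 28 + 31 + 30 + 31 + 30 + 31 + 31 + 30 + 31 + 30 + 31 + 11 = 1425.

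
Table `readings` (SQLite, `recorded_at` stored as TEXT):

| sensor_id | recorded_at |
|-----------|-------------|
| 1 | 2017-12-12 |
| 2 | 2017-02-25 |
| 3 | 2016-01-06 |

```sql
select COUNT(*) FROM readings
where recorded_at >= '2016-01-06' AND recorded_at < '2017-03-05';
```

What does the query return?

Rows in [2016-01-06, 2017-03-05): 2017-02-25, 2016-01-06 → 2 rows.

2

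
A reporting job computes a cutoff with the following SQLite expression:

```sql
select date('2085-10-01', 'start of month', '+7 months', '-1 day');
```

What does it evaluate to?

`start of month` rewinds 2085-10-01 to 2085-10-01.
Adding +7 months to 2085-10-01 gives 2086-05-01.
Going back 1 day from 2086-05-01 reaches 2086-04-30 (last day of April, 30 days).

2086-04-30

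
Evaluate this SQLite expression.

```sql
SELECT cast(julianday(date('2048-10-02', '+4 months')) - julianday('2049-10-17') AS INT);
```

Adding +4 months to 2048-10-02 gives 2049-02-02.
26 days remain in February 2049 after the 2nd (28 − 2).
Full months from March 2049 through September 2049 contribute their day counts.
Then 17 days into October 2049.
Total: 26 + 31 + 30 + 31 + 30 + 31 + 31 + 30 + 17 = 257.
The subtraction is earlier − later, so the result is −257 → -257.

-257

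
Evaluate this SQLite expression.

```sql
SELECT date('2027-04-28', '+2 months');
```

Adding +2 months to 2027-04-28 gives 2027-06-28.

2027-06-28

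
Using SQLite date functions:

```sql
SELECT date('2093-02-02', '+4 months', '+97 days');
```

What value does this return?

2093-09-07

Adding +4 months to 2093-02-02 gives 2093-06-02.
Applying '+97 days' to 2093-06-02: counting 97 days forward gives 2093-09-07.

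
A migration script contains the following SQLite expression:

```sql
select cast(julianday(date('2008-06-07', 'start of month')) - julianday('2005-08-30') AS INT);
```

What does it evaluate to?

1006

`start of month` rewinds 2008-06-07 to 2008-06-01.
1 day remains in August 2005 after the 30th (31 − 30).
Full months from September 2005 through May 2008 contribute their day counts.
Then 1 day into June 2008.
Total: 1 + 30 + 31 + 30 + 31 + 31 + 28 + 31 + 30 + 31 + 30 + 31 + 31 + 30 + 31 + 30 + 31 + 31 + 28 + 31 + 30 + 31 + 30 + 31 + 31 + 30 + 31 + 30 + 31 + 31 + 29 + 31 + 30 + 31 + 1 = 1006.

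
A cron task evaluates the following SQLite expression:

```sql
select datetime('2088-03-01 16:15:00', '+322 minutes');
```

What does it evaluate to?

2088-03-01 21:37:00

322 minutes = 5h 22m; +322 minutes from 2088-03-01 16:15:00 is 2088-03-01 21:37:00.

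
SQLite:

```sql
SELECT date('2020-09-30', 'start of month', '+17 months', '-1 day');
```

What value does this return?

2022-01-31

`start of month` rewinds 2020-09-30 to 2020-09-01.
Adding +17 months to 2020-09-01 gives 2022-02-01.
Going back 1 day from 2022-02-01 reaches 2022-01-31 (last day of January, 31 days).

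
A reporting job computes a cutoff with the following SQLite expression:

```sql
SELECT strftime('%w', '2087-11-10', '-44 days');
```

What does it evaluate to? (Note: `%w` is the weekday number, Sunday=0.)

6

First apply '-44 days': 2087-11-10 → 2087-09-27.
2087-09-27 is a Saturday; with Sunday=0 that is 6.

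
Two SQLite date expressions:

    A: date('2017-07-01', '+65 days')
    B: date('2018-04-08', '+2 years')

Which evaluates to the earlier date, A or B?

A

A = 2017-09-04.
B = 2020-04-08.
A is earlier.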